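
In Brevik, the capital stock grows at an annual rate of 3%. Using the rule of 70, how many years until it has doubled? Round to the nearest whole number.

roughly 23 years

Doubling time ≈ 70 / 3 = 23.33 years.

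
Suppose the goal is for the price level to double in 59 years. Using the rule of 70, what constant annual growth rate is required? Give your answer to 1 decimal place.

around 1.2% a year

70 / 59 ≈ 1.19, so about 1.2% a year.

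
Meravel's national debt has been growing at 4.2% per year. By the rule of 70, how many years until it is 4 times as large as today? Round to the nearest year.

about 33 years

At 4.2% it doubles every 70/4.2 ≈ 16.67 years.
4 = 2^2, so 2 doublings → 33 years.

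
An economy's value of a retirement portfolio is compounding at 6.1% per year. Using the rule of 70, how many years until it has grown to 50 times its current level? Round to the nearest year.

One doubling takes 70/6.1 = 11.48 years.
Reaching 50× takes log₂(50) ≈ 5.64 doublings.
5.64 × 11.48 ≈ 65 years.

65 years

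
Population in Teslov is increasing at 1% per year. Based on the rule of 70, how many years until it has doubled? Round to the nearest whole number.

70 years

At 1%, doubling takes about 70/1 = 70.00 years.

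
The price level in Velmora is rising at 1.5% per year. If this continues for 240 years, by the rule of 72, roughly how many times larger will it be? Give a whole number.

approximately 32 times

Doubling time ≈ 72/1.5 = 48.00 years.
240/48.00 ≈ 5 doublings, so about 2^5 = 32×.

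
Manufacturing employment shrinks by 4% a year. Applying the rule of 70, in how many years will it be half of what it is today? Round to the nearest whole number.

about 18 years

Halving time ≈ 70 / 4 = 17.50 → 18 years.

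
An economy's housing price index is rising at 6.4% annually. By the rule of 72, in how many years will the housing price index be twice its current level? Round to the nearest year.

≈ 11 years

72/6.4 ≈ 11.25, so it doubles roughly every 11 years.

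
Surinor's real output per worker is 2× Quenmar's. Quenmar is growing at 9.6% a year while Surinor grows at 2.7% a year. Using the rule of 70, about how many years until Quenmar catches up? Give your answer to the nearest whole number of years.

Quenmar gains on Surinor at 9.6% − 2.7% = 6.9 points a year.
At that relative rate the gap halves every 70/6.9 ≈ 10.14 years.
A 2× gap closes after 1 halving: 1 × 10.14 ≈ 10 years.

10 years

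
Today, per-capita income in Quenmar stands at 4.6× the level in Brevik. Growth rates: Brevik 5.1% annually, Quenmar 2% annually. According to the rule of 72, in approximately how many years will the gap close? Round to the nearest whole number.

What matters is the difference: 3.1 pp.
Rule of 72 on the gap: the ratio halves every 72/3.1 ≈ 23.23 years.
A 4.6× gap takes log₂(4.6) ≈ 2.20 halvings to close: 2.20 × 23.23 ≈ 51 years.

roughly 51 years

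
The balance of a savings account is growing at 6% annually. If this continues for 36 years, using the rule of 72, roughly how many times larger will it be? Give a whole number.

72/6 ≈ 12.00 years per doubling.
36 years fits 3 doublings: 2^3 = 8.

8 times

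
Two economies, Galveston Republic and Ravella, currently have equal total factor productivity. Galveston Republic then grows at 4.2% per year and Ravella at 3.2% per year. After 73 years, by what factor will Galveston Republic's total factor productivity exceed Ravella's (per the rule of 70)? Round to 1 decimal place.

Rate gap = 4.2% − 3.2% = 1 point.
The ratio doubles every 70/1 ≈ 70.00 years.
73/70.00 ≈ 1.04 doublings → ratio ≈ 2^1.04 ≈ 2.1.

about 2.1 times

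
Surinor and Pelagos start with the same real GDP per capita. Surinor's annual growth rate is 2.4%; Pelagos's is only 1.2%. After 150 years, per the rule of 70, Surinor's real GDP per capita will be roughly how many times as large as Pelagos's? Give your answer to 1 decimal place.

approximately 5.9 times

Surinor pulls ahead at 1.2 pp per year, so the ratio doubles every 70/1.2 ≈ 58.33 years.
In 150 years that's 2.57 doublings: 2^2.57 ≈ 5.9.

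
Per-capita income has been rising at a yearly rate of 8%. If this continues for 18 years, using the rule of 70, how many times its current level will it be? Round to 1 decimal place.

approximately 4.2 times

Doubles every ≈ 8.75 years (70/8).
18 years is 2.06 doublings; 2^2.06 ≈ 4.2×.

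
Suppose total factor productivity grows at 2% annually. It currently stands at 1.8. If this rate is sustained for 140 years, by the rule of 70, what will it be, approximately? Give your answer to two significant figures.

29

It doubles every 70/2 ≈ 35.00 years, so 140 years is 4.00 doublings.
2^4.00 ≈ 16.00; 1.8 × 16.00 ≈ 29.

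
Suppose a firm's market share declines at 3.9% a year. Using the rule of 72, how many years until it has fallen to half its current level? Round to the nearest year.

about 18 years

Falling at 3.9%, it halves about every 72/3.9 = 18.46 years.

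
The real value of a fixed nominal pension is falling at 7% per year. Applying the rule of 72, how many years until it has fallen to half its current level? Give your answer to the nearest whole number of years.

≈ 10 years

Halving time ≈ 72 / 7 = 10.29 → 10 years.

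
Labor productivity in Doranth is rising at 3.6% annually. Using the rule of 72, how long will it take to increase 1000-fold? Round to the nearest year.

about 199 years

Doubling time ≈ 72/3.6 = 20.00 years.
1000× is log₂ 1000 ≈ 9.97 doublings, so ≈ 9.97 × 20.00 = 199 years.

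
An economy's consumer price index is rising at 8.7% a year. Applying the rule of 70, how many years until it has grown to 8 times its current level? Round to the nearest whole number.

≈ 24 years

One doubling takes 70/8.7 = 8.05 years.
8 = 2^3, so 3 doublings → 24 years.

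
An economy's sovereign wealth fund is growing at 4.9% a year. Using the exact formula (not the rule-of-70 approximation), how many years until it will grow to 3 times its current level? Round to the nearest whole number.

t = ln(3) / ln(1 + 0.049) = 1.0986 / 0.047837 ≈ 22.97.
≈ 23 years.

23 years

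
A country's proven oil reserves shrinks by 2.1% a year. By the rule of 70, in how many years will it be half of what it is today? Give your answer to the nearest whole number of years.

roughly 33 years

Halving time ≈ 70 / 2.1 = 33.33 → 33 years.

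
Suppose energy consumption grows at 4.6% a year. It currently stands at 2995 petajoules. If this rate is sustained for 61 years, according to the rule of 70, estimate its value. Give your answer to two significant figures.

roughly 48000 petajoules

Doubling time ≈ 70/4.6 = 15.22 years.
61 years is 61/15.22 ≈ 4.01 doublings, a factor of 2^4.01 ≈ 16.11.
2995 × 16.11 ≈ 48000 petajoules.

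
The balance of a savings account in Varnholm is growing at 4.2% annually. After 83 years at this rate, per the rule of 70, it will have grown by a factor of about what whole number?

At 4.2% one doubling takes ≈ 16.67 years; 83 years is 5 of them, so ×32.

32 times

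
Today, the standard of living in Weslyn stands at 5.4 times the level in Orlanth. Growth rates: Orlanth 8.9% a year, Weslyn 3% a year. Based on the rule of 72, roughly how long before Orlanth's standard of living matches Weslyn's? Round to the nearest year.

The growth-rate gap is 8.9% − 3% = 5.9 percentage points.
So the ratio between them halves every 72/5.9 ≈ 12.20 years.
A 5.4 times gap takes log₂(5.4) ≈ 2.43 halvings to close: 2.43 × 12.20 ≈ 30 years.

30 years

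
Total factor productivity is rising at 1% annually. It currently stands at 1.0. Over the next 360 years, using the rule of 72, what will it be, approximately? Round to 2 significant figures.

about 32

Doubling time ≈ 72/1 = 72.00 years.
360 years is 360/72.00 ≈ 5.00 doublings, a factor of 2^5.00 ≈ 32.00.
1.0 × 32.00 ≈ 32.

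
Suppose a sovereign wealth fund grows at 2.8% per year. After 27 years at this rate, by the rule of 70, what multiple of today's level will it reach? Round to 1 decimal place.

approximately 2.1 times

Doubling time ≈ 70/2.8 = 25.00 years.
27 years / 25.00 ≈ 1.08 doublings → factor 2^1.08 ≈ 2.1.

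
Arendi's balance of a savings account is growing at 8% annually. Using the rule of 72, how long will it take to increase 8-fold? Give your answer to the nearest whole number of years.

around 27 years

Doubling time ≈ 72/8 = 9.00 years.
Getting to 8× needs 3 doublings: 3 × 9.00 ≈ 27 years.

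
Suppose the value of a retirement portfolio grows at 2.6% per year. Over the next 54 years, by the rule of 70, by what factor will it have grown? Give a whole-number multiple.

roughly 4 times

Doubling time ≈ 70/2.6 = 26.92 years.
54/26.92 ≈ 2 doublings, so about 2^2 = 4×.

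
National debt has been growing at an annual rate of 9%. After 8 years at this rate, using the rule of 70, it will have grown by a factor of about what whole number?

70/9 ≈ 7.78 years per doubling.
8 years fits 1 doubling: 2^1 = 2.

about 2 times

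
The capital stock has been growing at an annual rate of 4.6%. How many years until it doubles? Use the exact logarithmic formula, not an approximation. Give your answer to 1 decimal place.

t = ln(2) / ln(1 + 0.046) = 0.6931 / 0.044973 ≈ 15.41.

15.4 years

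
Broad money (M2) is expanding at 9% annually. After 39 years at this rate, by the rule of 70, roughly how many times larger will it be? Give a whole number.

70/9 ≈ 7.78 years per doubling.
39 years fits 5 doublings: 2^5 = 32.

≈ 32 times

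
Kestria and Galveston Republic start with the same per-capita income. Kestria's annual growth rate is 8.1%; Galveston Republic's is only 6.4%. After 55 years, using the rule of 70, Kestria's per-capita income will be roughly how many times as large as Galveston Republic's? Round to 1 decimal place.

Kestria pulls ahead at 1.7 pp per year, so the ratio doubles every 70/1.7 ≈ 41.18 years.
In 55 years that's 1.34 doublings: 2^1.34 ≈ 2.5.

≈ 2.5 times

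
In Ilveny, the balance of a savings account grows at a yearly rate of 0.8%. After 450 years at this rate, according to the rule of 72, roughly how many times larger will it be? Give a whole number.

72/0.8 ≈ 90.00 years per doubling.
450 years fits 5 doublings: 2^5 = 32.

about 32 times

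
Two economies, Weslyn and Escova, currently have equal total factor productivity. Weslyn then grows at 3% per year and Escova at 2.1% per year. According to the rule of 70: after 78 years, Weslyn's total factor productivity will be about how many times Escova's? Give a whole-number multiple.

Only the 0.9-point difference matters.
70/0.9 ≈ 77.78 years per doubling of the ratio; 78 years gives 1.00 doublings, so ≈ 2×.

≈ 2 times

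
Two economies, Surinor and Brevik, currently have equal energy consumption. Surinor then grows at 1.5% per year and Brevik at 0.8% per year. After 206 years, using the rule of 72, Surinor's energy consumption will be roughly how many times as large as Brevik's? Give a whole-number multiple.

Only the 0.7-point difference matters.
72/0.7 ≈ 102.86 years per doubling of the ratio; 206 years gives 2.00 doublings, so ≈ 4×.

≈ 4 times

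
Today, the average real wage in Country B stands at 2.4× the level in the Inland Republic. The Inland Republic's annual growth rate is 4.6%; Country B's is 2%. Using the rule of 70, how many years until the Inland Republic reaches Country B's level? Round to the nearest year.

34 years

the Inland Republic gains on Country B at 4.6% − 2% = 2.6 points a year.
At that relative rate the gap halves every 70/2.6 ≈ 26.92 years.
A 2.4× gap takes log₂(2.4) ≈ 1.26 halvings to close: 1.26 × 26.92 ≈ 34 years.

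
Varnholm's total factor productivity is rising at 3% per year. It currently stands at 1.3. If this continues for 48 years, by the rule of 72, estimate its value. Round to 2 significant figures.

Doubling time ≈ 72/3 = 24.00 years.
48 years is 48/24.00 ≈ 2.00 doublings, a factor of 2^2.00 ≈ 4.00.
1.3 × 4.00 ≈ 5.2.

≈ 5.2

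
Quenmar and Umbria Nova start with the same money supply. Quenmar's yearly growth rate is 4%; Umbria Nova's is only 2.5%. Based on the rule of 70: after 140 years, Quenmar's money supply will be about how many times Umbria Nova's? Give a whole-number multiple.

around 8 times

Quenmar pulls ahead at 1.5 pp per year, so the ratio doubles every 70/1.5 ≈ 46.67 years.
In 140 years that's 3.00 doublings: 2^3.00 ≈ 8.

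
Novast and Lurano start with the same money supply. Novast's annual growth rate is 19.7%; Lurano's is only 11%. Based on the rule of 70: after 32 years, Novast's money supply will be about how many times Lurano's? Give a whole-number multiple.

about 16 times

Rate gap = 19.7% − 11% = 8.7 points.
The ratio doubles every 70/8.7 ≈ 8.05 years.
32/8.05 ≈ 3.98 doublings → ratio ≈ 2^3.98 ≈ 16.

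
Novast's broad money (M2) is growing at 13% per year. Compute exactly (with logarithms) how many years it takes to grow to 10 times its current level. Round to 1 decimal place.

t = ln(10) / ln(1 + 0.13) = 2.3026 / 0.122218 ≈ 18.84.

18.8 years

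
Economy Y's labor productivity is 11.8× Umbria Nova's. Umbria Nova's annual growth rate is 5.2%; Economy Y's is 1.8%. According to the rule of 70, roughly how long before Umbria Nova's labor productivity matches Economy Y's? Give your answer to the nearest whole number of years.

The growth-rate gap is 5.2% − 1.8% = 3.4 percentage points.
So the ratio between them halves every 70/3.4 ≈ 20.59 years.
An 11.8× gap takes log₂(11.8) ≈ 3.56 halvings to close: 3.56 × 20.59 ≈ 73 years.

around 73 years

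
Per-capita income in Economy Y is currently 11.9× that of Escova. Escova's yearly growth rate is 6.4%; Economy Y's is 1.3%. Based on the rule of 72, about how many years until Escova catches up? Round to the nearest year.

roughly 50 years

Escova gains on Economy Y at 6.4% − 1.3% = 5.1 points a year.
At that relative rate the gap halves every 72/5.1 ≈ 14.12 years.
An 11.9× gap takes log₂(11.9) ≈ 3.57 halvings to close: 3.57 × 14.12 ≈ 50 years.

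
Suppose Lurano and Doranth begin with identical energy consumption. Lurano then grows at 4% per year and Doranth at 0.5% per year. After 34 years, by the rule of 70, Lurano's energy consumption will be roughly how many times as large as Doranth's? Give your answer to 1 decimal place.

about 3.2 times

Only the 3.5-point difference matters.
70/3.5 ≈ 20.00 years per doubling of the ratio; 34 years gives 1.70 doublings, so ≈ 3.2×.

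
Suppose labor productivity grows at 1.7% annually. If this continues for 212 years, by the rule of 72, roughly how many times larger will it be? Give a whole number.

At 1.7% one doubling takes ≈ 42.35 years; 212 years is 5 of them, so ×32.

approximately 32 times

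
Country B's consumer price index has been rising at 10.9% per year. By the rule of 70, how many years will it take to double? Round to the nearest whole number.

around 6 years

At 10.9%, doubling takes about 70/10.9 = 6.42 years.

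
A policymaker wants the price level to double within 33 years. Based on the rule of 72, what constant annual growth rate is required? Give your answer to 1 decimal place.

roughly 2.2%

72 / 33 ≈ 2.18, so about 2.2% annually.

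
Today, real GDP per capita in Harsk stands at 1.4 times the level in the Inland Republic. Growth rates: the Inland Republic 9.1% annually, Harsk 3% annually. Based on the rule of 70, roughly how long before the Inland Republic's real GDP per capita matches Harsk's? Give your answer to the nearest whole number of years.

roughly 6 years

the Inland Republic gains on Harsk at 9.1% − 3% = 6.1 points a year.
At that relative rate the gap halves every 70/6.1 ≈ 11.48 years.
A 1.4 times gap takes log₂(1.4) ≈ 0.49 halvings to close: 0.49 × 11.48 ≈ 6 years.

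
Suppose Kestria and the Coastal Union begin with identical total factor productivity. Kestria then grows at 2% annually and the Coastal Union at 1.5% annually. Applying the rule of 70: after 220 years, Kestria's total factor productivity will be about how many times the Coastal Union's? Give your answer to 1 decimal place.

≈ 3.0 times

Kestria pulls ahead at 0.5 pp per year, so the ratio doubles every 70/0.5 ≈ 140.00 years.
In 220 years that's 1.57 doublings: 2^1.57 ≈ 3.0.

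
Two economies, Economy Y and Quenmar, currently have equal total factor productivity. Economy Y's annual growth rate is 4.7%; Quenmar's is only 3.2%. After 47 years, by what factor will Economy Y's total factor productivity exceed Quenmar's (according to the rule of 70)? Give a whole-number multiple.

Rate gap = 4.7% − 3.2% = 1.5 points.
The ratio doubles every 70/1.5 ≈ 46.67 years.
47/46.67 ≈ 1.01 doublings → ratio ≈ 2^1.01 ≈ 2.

around 2 times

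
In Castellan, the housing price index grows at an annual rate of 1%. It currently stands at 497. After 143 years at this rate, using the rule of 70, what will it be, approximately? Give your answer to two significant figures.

It doubles every 70/1 ≈ 70.00 years, so 143 years is 2.04 doublings.
2^2.04 ≈ 4.11; 497 × 4.11 ≈ 2000.

around 2000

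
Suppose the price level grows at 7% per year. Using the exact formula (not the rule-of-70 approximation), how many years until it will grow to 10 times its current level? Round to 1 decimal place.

34.0 years

t = ln(10) / ln(1 + 0.07) = 2.3026 / 0.067659 ≈ 34.03.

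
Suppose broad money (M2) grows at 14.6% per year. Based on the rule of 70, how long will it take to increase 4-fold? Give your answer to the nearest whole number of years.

about 10 years

One doubling takes 70/14.6 = 4.79 years.
4× is 2 doublings, so 2 × 4.79 ≈ 10 years.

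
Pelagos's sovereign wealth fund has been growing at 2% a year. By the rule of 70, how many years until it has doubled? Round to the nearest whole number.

≈ 35 years

Doubling time ≈ 70 / 2 = 35.00 years.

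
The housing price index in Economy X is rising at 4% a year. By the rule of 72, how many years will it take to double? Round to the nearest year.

At 4%, doubling takes about 72/4 = 18.00 years.

about 18 years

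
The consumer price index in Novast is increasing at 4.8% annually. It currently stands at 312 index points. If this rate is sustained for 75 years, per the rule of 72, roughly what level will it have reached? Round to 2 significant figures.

10000 index points

Doubling time ≈ 72/4.8 = 15.00 years.
75 years is 75/15.00 ≈ 5.00 doublings, a factor of 2^5.00 ≈ 32.00.
312 × 32.00 ≈ 10000 index points.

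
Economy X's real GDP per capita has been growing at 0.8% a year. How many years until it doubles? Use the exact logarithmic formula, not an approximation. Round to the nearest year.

t = ln(2) / ln(1 + 0.008) = 0.6931 / 0.007968 ≈ 86.99.
≈ 87 years.

87 years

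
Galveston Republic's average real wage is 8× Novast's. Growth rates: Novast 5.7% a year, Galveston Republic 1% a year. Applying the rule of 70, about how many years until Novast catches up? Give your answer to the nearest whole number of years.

around 45 years

What matters is the difference: 4.7 pp.
Rule of 70 on the gap: the ratio halves every 70/4.7 ≈ 14.89 years.
An 8× gap closes after 3 halvings: 3 × 14.89 ≈ 45 years.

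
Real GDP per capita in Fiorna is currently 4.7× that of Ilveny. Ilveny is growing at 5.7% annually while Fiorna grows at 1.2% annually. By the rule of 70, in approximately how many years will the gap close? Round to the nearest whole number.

around 35 years

The growth-rate gap is 5.7% − 1.2% = 4.5 percentage points.
So the ratio between them halves every 70/4.5 ≈ 15.56 years.
A 4.7× gap takes log₂(4.7) ≈ 2.23 halvings to close: 2.23 × 15.56 ≈ 35 years.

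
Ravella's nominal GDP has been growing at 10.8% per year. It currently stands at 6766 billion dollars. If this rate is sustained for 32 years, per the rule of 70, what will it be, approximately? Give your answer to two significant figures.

around 210000 billion dollars

Doubling time ≈ 70/10.8 = 6.48 years.
32 years is 32/6.48 ≈ 4.94 doublings, a factor of 2^4.94 ≈ 30.70.
6766 × 30.70 ≈ 210000 billion dollars.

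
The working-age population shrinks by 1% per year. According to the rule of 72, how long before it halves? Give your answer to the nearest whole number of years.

The rule works in reverse for decay: 72/1 ≈ 72.00 years to halve.

approximately 72 years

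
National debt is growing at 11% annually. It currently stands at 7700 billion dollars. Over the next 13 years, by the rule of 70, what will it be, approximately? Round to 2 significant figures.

≈ 32000 billion dollars

It doubles every 70/11 ≈ 6.36 years, so 13 years is 2.04 doublings.
2^2.04 ≈ 4.11; 7700 × 4.11 ≈ 32000 billion dollars.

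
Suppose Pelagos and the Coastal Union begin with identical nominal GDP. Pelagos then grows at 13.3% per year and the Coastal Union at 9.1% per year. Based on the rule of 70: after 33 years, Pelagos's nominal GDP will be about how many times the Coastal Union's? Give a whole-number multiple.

Only the 4.2-point difference matters.
70/4.2 ≈ 16.67 years per doubling of the ratio; 33 years gives 1.98 doublings, so ≈ 4×.

approximately 4 times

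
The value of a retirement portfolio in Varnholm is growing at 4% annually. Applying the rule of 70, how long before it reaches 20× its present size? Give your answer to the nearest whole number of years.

approximately 76 years

At 4% it doubles every 70/4 ≈ 17.50 years.
20× is log₂ 20 ≈ 4.32 doublings, so ≈ 4.32 × 17.50 = 76 years.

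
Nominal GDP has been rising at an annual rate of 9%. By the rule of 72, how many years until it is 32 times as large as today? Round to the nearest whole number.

approximately 40 years

Doubling time ≈ 72/9 = 8.00 years.
Getting to 32× needs 5 doublings: 5 × 8.00 ≈ 40 years.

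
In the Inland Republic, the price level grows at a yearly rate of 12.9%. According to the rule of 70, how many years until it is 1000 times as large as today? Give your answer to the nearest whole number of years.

54 years

One doubling takes 70/12.9 = 5.43 years.
Reaching 1000× takes log₂(1000) ≈ 9.97 doublings.
9.97 × 5.43 ≈ 54 years.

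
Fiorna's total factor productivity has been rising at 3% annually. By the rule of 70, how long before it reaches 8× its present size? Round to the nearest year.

≈ 70 years

One doubling takes 70/3 = 23.33 years.
8× is 3 doublings, so 3 × 23.33 ≈ 70 years.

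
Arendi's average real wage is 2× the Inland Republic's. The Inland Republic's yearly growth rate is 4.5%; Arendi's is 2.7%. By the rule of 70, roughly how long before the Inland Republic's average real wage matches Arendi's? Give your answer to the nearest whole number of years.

What matters is the difference: 1.8 pp.
Rule of 70 on the gap: the ratio halves every 70/1.8 ≈ 38.89 years.
A 2× gap closes after 1 halving: 1 × 38.89 ≈ 39 years.

about 39 years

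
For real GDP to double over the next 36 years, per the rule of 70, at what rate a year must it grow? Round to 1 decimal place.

70 / 36 ≈ 1.94, so about 1.9% a year.

approximately 1.9% a year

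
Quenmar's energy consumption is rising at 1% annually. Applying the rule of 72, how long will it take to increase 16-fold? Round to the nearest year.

Doubling time ≈ 72/1 = 72.00 years.
Getting to 16× needs 4 doublings: 4 × 72.00 ≈ 288 years.

approximately 288 years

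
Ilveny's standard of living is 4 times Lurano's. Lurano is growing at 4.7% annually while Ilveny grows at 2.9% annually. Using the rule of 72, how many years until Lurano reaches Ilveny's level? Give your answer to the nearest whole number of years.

≈ 80 years

What matters is the difference: 1.8 pp.
Rule of 72 on the gap: the ratio halves every 72/1.8 ≈ 40.00 years.
A 4 times gap closes after 2 halvings: 2 × 40.00 ≈ 80 years.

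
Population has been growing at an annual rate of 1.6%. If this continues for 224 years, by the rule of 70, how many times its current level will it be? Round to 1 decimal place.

approximately 34.8 times

Doubles every ≈ 43.75 years (70/1.6).
224 years is 5.12 doublings; 2^5.12 ≈ 34.8×.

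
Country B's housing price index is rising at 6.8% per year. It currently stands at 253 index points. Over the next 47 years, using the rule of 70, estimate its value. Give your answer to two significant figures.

around 6000 index points

It doubles every 70/6.8 ≈ 10.29 years, so 47 years is 4.57 doublings.
2^4.57 ≈ 23.75; 253 × 23.75 ≈ 6000 index points.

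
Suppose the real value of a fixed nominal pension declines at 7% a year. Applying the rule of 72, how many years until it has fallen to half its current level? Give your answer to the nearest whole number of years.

Halving time ≈ 72 / 7 = 10.29 → 10 years.

roughly 10 years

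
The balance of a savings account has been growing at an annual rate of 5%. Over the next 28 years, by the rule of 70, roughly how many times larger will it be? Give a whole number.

4 times

At 5% one doubling takes ≈ 14.00 years; 28 years is 2 of them, so ×4.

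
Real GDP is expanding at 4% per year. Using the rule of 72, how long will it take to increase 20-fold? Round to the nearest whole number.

At 4% it doubles every 72/4 ≈ 18.00 years.
20× is log₂ 20 ≈ 4.32 doublings, so ≈ 4.32 × 18.00 = 78 years.

78 years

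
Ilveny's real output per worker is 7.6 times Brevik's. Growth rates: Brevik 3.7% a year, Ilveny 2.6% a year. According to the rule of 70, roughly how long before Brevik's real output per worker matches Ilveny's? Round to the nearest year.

The growth-rate gap is 3.7% − 2.6% = 1.1 percentage points.
So the ratio between them halves every 70/1.1 ≈ 63.64 years.
A 7.6 times gap takes log₂(7.6) ≈ 2.93 halvings to close: 2.93 × 63.64 ≈ 186 years.

roughly 186 years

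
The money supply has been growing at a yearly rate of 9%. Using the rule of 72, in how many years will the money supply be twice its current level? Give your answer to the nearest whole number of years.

At 9%, doubling takes about 72/9 = 8.00 years.

≈ 8 years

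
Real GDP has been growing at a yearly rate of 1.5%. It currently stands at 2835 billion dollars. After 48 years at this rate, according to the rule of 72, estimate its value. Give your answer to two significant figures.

≈ 5700 billion dollars

Doubling time ≈ 72/1.5 = 48.00 years.
48 years is 48/48.00 ≈ 1.00 doublings, a factor of 2^1.00 ≈ 2.00.
2835 × 2.00 ≈ 5700 billion dollars.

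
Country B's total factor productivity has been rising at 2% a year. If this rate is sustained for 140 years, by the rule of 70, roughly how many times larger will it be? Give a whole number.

Doubling time ≈ 70/2 = 35.00 years.
140/35.00 ≈ 4 doublings, so about 2^4 = 16×.

approximately 16 times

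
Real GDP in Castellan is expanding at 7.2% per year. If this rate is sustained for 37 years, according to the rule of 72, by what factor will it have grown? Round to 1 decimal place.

Doubles every ≈ 10.00 years (72/7.2).
37 years is 3.70 doublings; 2^3.70 ≈ 13.0×.

around 13.0 times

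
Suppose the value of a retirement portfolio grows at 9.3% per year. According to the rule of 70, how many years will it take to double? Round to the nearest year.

around 8 years

70/9.3 ≈ 7.53, so it doubles roughly every 8 years.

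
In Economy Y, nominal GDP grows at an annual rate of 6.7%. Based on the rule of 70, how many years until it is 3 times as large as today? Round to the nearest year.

≈ 17 years

At 6.7% it doubles every 70/6.7 ≈ 10.45 years.
Reaching 3× takes log₂(3) ≈ 1.58 doublings.
1.58 × 10.45 ≈ 17 years.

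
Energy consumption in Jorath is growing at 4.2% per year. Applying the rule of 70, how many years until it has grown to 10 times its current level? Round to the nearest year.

Doubling time ≈ 70/4.2 = 16.67 years.
10× is log₂ 10 ≈ 3.32 doublings, so ≈ 3.32 × 16.67 = 55 years.

≈ 55 years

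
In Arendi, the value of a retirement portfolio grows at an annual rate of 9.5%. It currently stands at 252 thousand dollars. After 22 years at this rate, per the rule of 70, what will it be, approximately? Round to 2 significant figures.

It doubles every 70/9.5 ≈ 7.37 years, so 22 years is 2.99 doublings.
2^2.99 ≈ 7.94; 252 × 7.94 ≈ 2000 thousand dollars.

2000 thousand dollars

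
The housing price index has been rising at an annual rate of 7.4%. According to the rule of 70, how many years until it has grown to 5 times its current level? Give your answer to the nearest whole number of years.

approximately 22 years

One doubling takes 70/7.4 = 9.46 years.
Reaching 5× takes log₂(5) ≈ 2.32 doublings.
2.32 × 9.46 ≈ 22 years.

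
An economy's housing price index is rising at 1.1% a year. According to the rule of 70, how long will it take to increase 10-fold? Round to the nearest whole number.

≈ 211 years

Doubling time ≈ 70/1.1 = 63.64 years.
10× is log₂ 10 ≈ 3.32 doublings, so ≈ 3.32 × 63.64 = 211 years.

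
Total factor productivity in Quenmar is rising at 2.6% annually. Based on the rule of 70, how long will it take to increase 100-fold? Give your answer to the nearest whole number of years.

179 years

One doubling takes 70/2.6 = 26.92 years.
Reaching 100× takes log₂(100) ≈ 6.64 doublings.
6.64 × 26.92 ≈ 179 years.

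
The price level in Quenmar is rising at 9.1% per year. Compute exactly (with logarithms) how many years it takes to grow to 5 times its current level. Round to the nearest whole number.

18 years

t = ln(5) / ln(1 + 0.091) = 1.6094 / 0.087095 ≈ 18.48.
≈ 18 years.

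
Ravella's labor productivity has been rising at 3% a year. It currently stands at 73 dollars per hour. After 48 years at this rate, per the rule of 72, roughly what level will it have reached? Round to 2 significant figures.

It doubles every 72/3 ≈ 24.00 years, so 48 years is 2.00 doublings.
2^2.00 ≈ 4.00; 73 × 4.00 ≈ 290 dollars per hour.

≈ 290 dollars per hour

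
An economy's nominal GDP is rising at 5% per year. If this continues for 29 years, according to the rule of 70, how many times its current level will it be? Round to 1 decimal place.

Doubling time ≈ 70/5 = 14.00 years.
29 years / 14.00 ≈ 2.07 doublings → factor 2^2.07 ≈ 4.2.

roughly 4.2 times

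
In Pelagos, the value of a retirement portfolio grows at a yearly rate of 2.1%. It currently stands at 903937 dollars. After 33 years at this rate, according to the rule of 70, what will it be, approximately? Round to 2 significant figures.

approximately 1800000 dollars

Doubling time ≈ 70/2.1 = 33.33 years.
33 years is 33/33.33 ≈ 0.99 doublings, a factor of 2^0.99 ≈ 1.99.
903937 × 1.99 ≈ 1800000 dollars.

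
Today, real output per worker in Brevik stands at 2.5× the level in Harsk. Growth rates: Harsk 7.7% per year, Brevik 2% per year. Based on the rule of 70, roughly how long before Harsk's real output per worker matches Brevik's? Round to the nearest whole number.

Harsk gains on Brevik at 7.7% − 2% = 5.7 points a year.
At that relative rate the gap halves every 70/5.7 ≈ 12.28 years.
A 2.5× gap takes log₂(2.5) ≈ 1.32 halvings to close: 1.32 × 12.28 ≈ 16 years.

about 16 years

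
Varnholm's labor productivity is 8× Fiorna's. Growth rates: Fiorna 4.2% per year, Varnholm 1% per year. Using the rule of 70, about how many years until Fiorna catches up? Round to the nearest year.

66 years

The growth-rate gap is 4.2% − 1% = 3.2 percentage points.
So the ratio between them halves every 70/3.2 ≈ 21.88 years.
An 8× gap closes after 3 halvings: 3 × 21.88 ≈ 66 years.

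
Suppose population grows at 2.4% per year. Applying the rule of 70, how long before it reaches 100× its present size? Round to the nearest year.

One doubling takes 70/2.4 = 29.17 years.
Reaching 100× takes log₂(100) ≈ 6.64 doublings.
6.64 × 29.17 ≈ 194 years.

≈ 194 years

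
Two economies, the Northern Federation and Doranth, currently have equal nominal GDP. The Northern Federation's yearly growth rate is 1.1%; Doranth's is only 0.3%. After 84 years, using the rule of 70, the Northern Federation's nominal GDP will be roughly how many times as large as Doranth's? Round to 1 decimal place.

approximately 1.9 times

Rate gap = 1.1% − 0.3% = 0.8 points.
The ratio doubles every 70/0.8 ≈ 87.50 years.
84/87.50 ≈ 0.96 doublings → ratio ≈ 2^0.96 ≈ 1.9.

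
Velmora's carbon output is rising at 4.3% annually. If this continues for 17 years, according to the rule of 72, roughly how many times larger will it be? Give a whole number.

Doubling time ≈ 72/4.3 = 16.74 years.
17/16.74 ≈ 1 doubling, so about 2^1 = 2×.

approximately 2 times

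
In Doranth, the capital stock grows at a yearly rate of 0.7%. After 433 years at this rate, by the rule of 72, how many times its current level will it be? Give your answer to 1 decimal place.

about 18.5 times

Doubles every ≈ 102.86 years (72/0.7).
433 years is 4.21 doublings; 2^4.21 ≈ 18.5×.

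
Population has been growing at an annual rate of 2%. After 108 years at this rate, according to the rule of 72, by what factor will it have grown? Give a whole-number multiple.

about 8 times

At 2% one doubling takes ≈ 36.00 years; 108 years is 3 of them, so ×8.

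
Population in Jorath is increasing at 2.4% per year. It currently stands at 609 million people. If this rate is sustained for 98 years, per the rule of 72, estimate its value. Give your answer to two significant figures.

It doubles every 72/2.4 ≈ 30.00 years, so 98 years is 3.27 doublings.
2^3.27 ≈ 9.65; 609 × 9.65 ≈ 5900 million people.

around 5900 million people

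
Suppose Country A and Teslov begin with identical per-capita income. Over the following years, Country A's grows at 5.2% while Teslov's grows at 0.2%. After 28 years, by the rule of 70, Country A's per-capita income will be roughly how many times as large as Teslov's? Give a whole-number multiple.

approximately 4 times

Country A pulls ahead at 5 pp per year, so the ratio doubles every 70/5 ≈ 14.00 years.
In 28 years that's 2.00 doublings: 2^2.00 ≈ 4.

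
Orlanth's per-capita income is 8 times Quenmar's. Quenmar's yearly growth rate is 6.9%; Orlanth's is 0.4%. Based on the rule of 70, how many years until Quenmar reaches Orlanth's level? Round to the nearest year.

roughly 32 years

The growth-rate gap is 6.9% − 0.4% = 6.5 percentage points.
So the ratio between them halves every 70/6.5 ≈ 10.77 years.
An 8 times gap closes after 3 halvings: 3 × 10.77 ≈ 32 years.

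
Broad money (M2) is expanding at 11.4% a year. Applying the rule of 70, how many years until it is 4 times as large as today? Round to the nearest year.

At 11.4% it doubles every 70/11.4 ≈ 6.14 years.
Getting to 4× needs 2 doublings: 2 × 6.14 ≈ 12 years.

around 12 years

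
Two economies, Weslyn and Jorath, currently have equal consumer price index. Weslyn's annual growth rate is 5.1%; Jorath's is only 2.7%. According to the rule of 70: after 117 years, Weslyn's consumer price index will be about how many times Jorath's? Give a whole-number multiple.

approximately 16 times

Only the 2.4-point difference matters.
70/2.4 ≈ 29.17 years per doubling of the ratio; 117 years gives 4.01 doublings, so ≈ 16×.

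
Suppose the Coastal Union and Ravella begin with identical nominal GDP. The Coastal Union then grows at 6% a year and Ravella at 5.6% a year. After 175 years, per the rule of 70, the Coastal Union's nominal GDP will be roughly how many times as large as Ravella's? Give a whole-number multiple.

≈ 2 times

Rate gap = 6% − 5.6% = 0.4 points.
The ratio doubles every 70/0.4 ≈ 175.00 years.
175/175.00 ≈ 1.00 doublings → ratio ≈ 2^1.00 ≈ 2.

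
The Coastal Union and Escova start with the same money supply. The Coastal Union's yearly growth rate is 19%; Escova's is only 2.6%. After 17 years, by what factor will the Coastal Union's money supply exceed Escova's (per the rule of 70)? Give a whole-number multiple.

the Coastal Union pulls ahead at 16.4 pp per year, so the ratio doubles every 70/16.4 ≈ 4.27 years.
In 17 years that's 3.98 doublings: 2^3.98 ≈ 16.

around 16 times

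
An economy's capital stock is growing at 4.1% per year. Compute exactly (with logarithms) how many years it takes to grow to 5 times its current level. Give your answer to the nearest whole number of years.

40 years

t = ln(5) / ln(1 + 0.041) = 1.6094 / 0.040182 ≈ 40.05.
≈ 40 years.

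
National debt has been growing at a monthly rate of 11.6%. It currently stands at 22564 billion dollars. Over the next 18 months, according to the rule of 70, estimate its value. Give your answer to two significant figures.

Doubling time ≈ 70/11.6 = 6.03 months.
18 months is 18/6.03 ≈ 2.99 doublings, a factor of 2^2.99 ≈ 7.94.
22564 × 7.94 ≈ 180000 billion dollars.

around 180000 billion dollars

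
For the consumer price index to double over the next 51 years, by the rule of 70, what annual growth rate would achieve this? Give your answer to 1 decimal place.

70 / 51 ≈ 1.37, so about 1.4% annually.

roughly 1.4%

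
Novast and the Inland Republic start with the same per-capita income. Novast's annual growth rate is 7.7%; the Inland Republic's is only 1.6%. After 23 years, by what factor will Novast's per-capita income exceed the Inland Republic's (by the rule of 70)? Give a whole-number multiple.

Only the 6.1-point difference matters.
70/6.1 ≈ 11.48 years per doubling of the ratio; 23 years gives 2.00 doublings, so ≈ 4×.

≈ 4 times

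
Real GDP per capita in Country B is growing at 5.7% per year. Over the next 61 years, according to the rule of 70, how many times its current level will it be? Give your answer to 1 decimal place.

around 31.3 times

Doubles every ≈ 12.28 years (70/5.7).
61 years is 4.97 doublings; 2^4.97 ≈ 31.3×.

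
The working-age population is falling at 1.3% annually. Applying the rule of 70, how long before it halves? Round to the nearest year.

Falling at 1.3%, it halves about every 70/1.3 = 53.85 years.

around 54 years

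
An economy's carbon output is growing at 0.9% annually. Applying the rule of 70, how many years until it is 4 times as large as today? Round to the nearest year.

approximately 156 years

One doubling takes 70/0.9 = 77.78 years.
Getting to 4× needs 2 doublings: 2 × 77.78 ≈ 156 years.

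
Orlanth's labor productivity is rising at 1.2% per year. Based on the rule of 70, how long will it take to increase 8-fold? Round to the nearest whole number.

around 175 years

One doubling takes 70/1.2 = 58.33 years.
8× is 3 doublings, so 3 × 58.33 ≈ 175 years.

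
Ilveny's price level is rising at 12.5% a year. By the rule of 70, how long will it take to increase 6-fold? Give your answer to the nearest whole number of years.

around 14 years

One doubling takes 70/12.5 = 5.60 years.
Reaching 6× takes log₂(6) ≈ 2.58 doublings.
2.58 × 5.60 ≈ 14 years.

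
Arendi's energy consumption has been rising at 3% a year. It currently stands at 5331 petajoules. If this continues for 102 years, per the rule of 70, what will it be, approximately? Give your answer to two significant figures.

It doubles every 70/3 ≈ 23.33 years, so 102 years is 4.37 doublings.
2^4.37 ≈ 20.68; 5331 × 20.68 ≈ 110000 petajoules.

approximately 110000 petajoules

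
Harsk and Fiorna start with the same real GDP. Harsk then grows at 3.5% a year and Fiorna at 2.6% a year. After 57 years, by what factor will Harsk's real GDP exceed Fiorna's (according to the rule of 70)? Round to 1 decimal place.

Harsk pulls ahead at 0.9 pp per year, so the ratio doubles every 70/0.9 ≈ 77.78 years.
In 57 years that's 0.73 doublings: 2^0.73 ≈ 1.7.

around 1.7 times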